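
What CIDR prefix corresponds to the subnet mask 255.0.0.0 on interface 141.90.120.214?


Binary: 11111111.00000000.00000000.00000000
Count leading 1s
Prefix: /8


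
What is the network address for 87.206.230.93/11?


IP:   01010111.11001110.11100110.01011101
Mask: 11111111.11100000.00000000.00000000
AND operation:
Net:  01010111.11000000.00000000.00000000
Network: 87.192.0.0/11


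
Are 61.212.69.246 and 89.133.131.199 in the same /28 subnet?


Mask: 255.255.255.240
61.212.69.246 AND mask = 61.212.69.240
89.133.131.199 AND mask = 89.133.131.192
No, different subnets (61.212.69.240 vs 89.133.131.192)


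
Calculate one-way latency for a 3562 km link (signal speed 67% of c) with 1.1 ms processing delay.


Speed = 0.67 * 3e5 km/s = 201000 km/s
Propagation delay = 3562 / 201000 = 0.0177 s = 17.7214 ms
Processing delay = 1.1 ms
Total one-way latency = 18.8214 ms


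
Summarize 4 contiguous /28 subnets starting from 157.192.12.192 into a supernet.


Original prefix: /28
Number of subnets: 4 = 2^2
New prefix = 28 - 2 = 26
Supernet: 157.192.12.192/26


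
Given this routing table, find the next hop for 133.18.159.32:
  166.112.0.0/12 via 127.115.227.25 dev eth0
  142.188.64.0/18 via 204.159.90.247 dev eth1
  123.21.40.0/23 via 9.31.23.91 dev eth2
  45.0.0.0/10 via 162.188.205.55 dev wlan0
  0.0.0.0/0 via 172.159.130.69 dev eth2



Longest prefix match for 133.18.159.32:
  /12 166.112.0.0: no
  /18 142.188.64.0: no
  /23 123.21.40.0: no
  /10 45.0.0.0: no
  /0 0.0.0.0: MATCH
Selected: next-hop 172.159.130.69 via eth2 (matched /0)


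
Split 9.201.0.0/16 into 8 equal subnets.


New prefix = 16 + 3 = 19
Each subnet has 8192 addresses
  9.201.0.0/19
  9.201.32.0/19
  9.201.64.0/19
  9.201.96.0/19
  9.201.128.0/19
  9.201.160.0/19
  9.201.192.0/19
  9.201.224.0/19
Subnets: 9.201.0.0/19, 9.201.32.0/19, 9.201.64.0/19, 9.201.96.0/19, 9.201.128.0/19, 9.201.160.0/19, 9.201.192.0/19, 9.201.224.0/19


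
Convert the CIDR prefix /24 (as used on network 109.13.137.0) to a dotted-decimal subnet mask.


/24 means 24 network bits, 8 host bits
Binary: 11111111111111111111111100000000
Mask: 255.255.255.0


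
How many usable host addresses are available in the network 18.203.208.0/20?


Host bits = 32 - 20 = 12
Total addresses = 2^12 = 4096
Usable = total - 2 (network and broadcast)
Usable hosts: 4094


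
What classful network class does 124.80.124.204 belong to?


First octet: 124
Binary: 01111100
0xxxxxxx -> Class A (1-126)
Class A, default mask 255.0.0.0 (/8)


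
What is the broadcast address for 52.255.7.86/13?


Network: 52.248.0.0/13
Host bits = 19
Set all host bits to 1:
Broadcast: 52.255.255.255


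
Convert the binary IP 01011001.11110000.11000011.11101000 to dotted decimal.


01011001 = 89
11110000 = 240
11000011 = 195
11101000 = 232
IP: 89.240.195.232


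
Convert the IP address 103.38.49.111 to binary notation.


103 = 01100111
38 = 00100110
49 = 00110001
111 = 01101111
Binary: 01100111.00100110.00110001.01101111


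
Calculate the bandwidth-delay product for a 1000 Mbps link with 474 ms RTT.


BDP = bandwidth * RTT
= 1000 Mbps * 474 ms
= 1000 * 1e6 * 474 / 1000 bits
= 474000000 bits
= 59250000 bytes
= 57861.3281 KB
BDP = 474000000 bits (59250000 bytes)


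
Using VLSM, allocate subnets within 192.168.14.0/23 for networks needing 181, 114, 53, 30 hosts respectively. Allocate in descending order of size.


181 hosts -> /24 (254 usable): 192.168.14.0/24
114 hosts -> /25 (126 usable): 192.168.15.0/25
53 hosts -> /26 (62 usable): 192.168.15.128/26
30 hosts -> /27 (30 usable): 192.168.15.192/27
Allocation: 192.168.14.0/24 (181 hosts, 254 usable); 192.168.15.0/25 (114 hosts, 126 usable); 192.168.15.128/26 (53 hosts, 62 usable); 192.168.15.192/27 (30 hosts, 30 usable)


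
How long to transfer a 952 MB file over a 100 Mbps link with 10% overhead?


Effective throughput = 100 * (1 - 10/100) = 90 Mbps
File size in Mb = 952 * 8 = 7616 Mb
Time = 7616 / 90
Time = 84.6222 seconds


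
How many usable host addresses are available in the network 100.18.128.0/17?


Host bits = 32 - 17 = 15
Total addresses = 2^15 = 32768
Usable = total - 2 (network and broadcast)
Usable hosts: 32766


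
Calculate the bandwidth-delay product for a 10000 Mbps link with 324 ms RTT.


BDP = bandwidth * RTT
= 10000 Mbps * 324 ms
= 10000 * 1e6 * 324 / 1000 bits
= 3240000000 bits
= 405000000 bytes
= 395507.8125 KB
BDP = 3240000000 bits (405000000 bytes)


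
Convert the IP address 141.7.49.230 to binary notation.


141 = 10001101
7 = 00000111
49 = 00110001
230 = 11100110
Binary: 10001101.00000111.00110001.11100110


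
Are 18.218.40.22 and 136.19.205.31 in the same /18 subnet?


Mask: 255.255.192.0
18.218.40.22 AND mask = 18.218.0.0
136.19.205.31 AND mask = 136.19.192.0
No, different subnets (18.218.0.0 vs 136.19.192.0)


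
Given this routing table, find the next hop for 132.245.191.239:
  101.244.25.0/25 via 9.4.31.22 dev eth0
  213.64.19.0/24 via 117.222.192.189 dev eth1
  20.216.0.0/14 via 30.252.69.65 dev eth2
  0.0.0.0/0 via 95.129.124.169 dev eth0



Longest prefix match for 132.245.191.239:
  /25 101.244.25.0: no
  /24 213.64.19.0: no
  /14 20.216.0.0: no
  /0 0.0.0.0: MATCH
Selected: next-hop 95.129.124.169 via eth0 (matched /0)


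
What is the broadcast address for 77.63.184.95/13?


Network: 77.56.0.0/13
Host bits = 19
Set all host bits to 1:
Broadcast: 77.63.255.255


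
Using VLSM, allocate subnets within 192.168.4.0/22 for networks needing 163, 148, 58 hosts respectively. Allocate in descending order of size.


163 hosts -> /24 (254 usable): 192.168.4.0/24
148 hosts -> /24 (254 usable): 192.168.5.0/24
58 hosts -> /26 (62 usable): 192.168.6.0/26
Allocation: 192.168.4.0/24 (163 hosts, 254 usable); 192.168.5.0/24 (148 hosts, 254 usable); 192.168.6.0/26 (58 hosts, 62 usable)


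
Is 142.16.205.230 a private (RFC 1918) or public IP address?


RFC 1918 private ranges:
  10.0.0.0/8 (10.0.0.0 - 10.255.255.255)
  172.16.0.0/12 (172.16.0.0 - 172.31.255.255)
  192.168.0.0/16 (192.168.0.0 - 192.168.255.255)
Public (not in any RFC 1918 range)


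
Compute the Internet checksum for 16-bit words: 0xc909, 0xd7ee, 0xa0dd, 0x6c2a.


Sum all words (with carry folding):
+ 0xc909 = 0xc909
+ 0xd7ee = 0xa0f8
+ 0xa0dd = 0x41d6
+ 0x6c2a = 0xae00
One's complement: ~0xae00
Checksum = 0x51ff


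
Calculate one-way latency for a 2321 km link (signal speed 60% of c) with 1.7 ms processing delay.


Speed = 0.6 * 3e5 km/s = 180000 km/s
Propagation delay = 2321 / 180000 = 0.0129 s = 12.8944 ms
Processing delay = 1.7 ms
Total one-way latency = 14.5944 ms


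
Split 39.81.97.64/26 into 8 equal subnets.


New prefix = 26 + 3 = 29
Each subnet has 8 addresses
  39.81.97.64/29
  39.81.97.72/29
  39.81.97.80/29
  39.81.97.88/29
  39.81.97.96/29
  39.81.97.104/29
  39.81.97.112/29
  39.81.97.120/29
Subnets: 39.81.97.64/29, 39.81.97.72/29, 39.81.97.80/29, 39.81.97.88/29, 39.81.97.96/29, 39.81.97.104/29, 39.81.97.112/29, 39.81.97.120/29


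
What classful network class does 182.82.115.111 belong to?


First octet: 182
Binary: 10110110
10xxxxxx -> Class B (128-191)
Class B, default mask 255.255.0.0 (/16)


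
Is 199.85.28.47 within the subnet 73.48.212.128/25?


Subnet network: 73.48.212.128
Test IP AND mask: 199.85.28.0
No, 199.85.28.47 is not in 73.48.212.128/25


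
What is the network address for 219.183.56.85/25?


IP:   11011011.10110111.00111000.01010101
Mask: 11111111.11111111.11111111.10000000
AND operation:
Net:  11011011.10110111.00111000.00000000
Network: 219.183.56.0/25


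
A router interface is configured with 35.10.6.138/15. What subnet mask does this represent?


/15 means 15 network bits, 17 host bits
Binary: 11111111111111100000000000000000
Mask: 255.254.0.0


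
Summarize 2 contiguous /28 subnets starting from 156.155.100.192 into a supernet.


Original prefix: /28
Number of subnets: 2 = 2^1
New prefix = 28 - 1 = 27
Supernet: 156.155.100.192/27


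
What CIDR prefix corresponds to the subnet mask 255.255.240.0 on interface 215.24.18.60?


Binary: 11111111.11111111.11110000.00000000
Count leading 1s
Prefix: /20


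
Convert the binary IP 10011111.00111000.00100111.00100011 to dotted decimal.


10011111 = 159
00111000 = 56
00100111 = 39
00100011 = 35
IP: 159.56.39.35


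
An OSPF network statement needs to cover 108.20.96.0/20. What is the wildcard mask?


Subnet mask: 255.255.240.0
Wildcard = 255.255.255.255 - subnet mask
255 - 255 = 0
255 - 255 = 0
255 - 240 = 15
255 - 0 = 255
Wildcard: 0.0.15.255


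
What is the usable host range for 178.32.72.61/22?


Network: 178.32.72.0
Broadcast: 178.32.75.255
First usable = network + 1
Last usable = broadcast - 1
Range: 178.32.72.1 to 178.32.75.254


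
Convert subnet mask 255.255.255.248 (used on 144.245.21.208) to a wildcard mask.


Subnet mask: 255.255.255.248
Wildcard = 255.255.255.255 - subnet mask
255 - 255 = 0
255 - 255 = 0
255 - 255 = 0
255 - 248 = 7
Wildcard: 0.0.0.7


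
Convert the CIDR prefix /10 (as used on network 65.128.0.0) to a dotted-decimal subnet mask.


/10 means 10 network bits, 22 host bits
Binary: 11111111110000000000000000000000
Mask: 255.192.0.0


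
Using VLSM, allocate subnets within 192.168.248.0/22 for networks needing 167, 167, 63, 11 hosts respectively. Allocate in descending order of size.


167 hosts -> /24 (254 usable): 192.168.248.0/24
167 hosts -> /24 (254 usable): 192.168.249.0/24
63 hosts -> /25 (126 usable): 192.168.250.0/25
11 hosts -> /28 (14 usable): 192.168.250.128/28
Allocation: 192.168.248.0/24 (167 hosts, 254 usable); 192.168.249.0/24 (167 hosts, 254 usable); 192.168.250.0/25 (63 hosts, 126 usable); 192.168.250.128/28 (11 hosts, 14 usable)


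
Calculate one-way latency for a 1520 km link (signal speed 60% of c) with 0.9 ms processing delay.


Speed = 0.6 * 3e5 km/s = 180000 km/s
Propagation delay = 1520 / 180000 = 0.0084 s = 8.4444 ms
Processing delay = 0.9 ms
Total one-way latency = 9.3444 ms


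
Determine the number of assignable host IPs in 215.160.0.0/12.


Host bits = 32 - 12 = 20
Total addresses = 2^20 = 1048576
Usable = total - 2 (network and broadcast)
Usable hosts: 1048574


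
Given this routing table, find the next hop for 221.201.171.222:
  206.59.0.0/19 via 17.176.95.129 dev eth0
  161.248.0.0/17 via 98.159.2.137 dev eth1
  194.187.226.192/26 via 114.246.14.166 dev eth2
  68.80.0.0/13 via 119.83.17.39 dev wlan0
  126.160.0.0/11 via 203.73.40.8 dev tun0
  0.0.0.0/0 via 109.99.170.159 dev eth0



Longest prefix match for 221.201.171.222:
  /19 206.59.0.0: no
  /17 161.248.0.0: no
  /26 194.187.226.192: no
  /13 68.80.0.0: no
  /11 126.160.0.0: no
  /0 0.0.0.0: MATCH
Selected: next-hop 109.99.170.159 via eth0 (matched /0)


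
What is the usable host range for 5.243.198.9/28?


Network: 5.243.198.0
Broadcast: 5.243.198.15
First usable = network + 1
Last usable = broadcast - 1
Range: 5.243.198.1 to 5.243.198.14


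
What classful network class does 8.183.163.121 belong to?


First octet: 8
Binary: 00001000
0xxxxxxx -> Class A (1-126)
Class A, default mask 255.0.0.0 (/8)


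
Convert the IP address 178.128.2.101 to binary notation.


178 = 10110010
128 = 10000000
2 = 00000010
101 = 01100101
Binary: 10110010.10000000.00000010.01100101


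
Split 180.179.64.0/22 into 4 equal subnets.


New prefix = 22 + 2 = 24
Each subnet has 256 addresses
  180.179.64.0/24
  180.179.65.0/24
  180.179.66.0/24
  180.179.67.0/24
Subnets: 180.179.64.0/24, 180.179.65.0/24, 180.179.66.0/24, 180.179.67.0/24


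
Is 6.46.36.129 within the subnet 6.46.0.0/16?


Subnet network: 6.46.0.0
Test IP AND mask: 6.46.0.0
Yes, 6.46.36.129 is in 6.46.0.0/16


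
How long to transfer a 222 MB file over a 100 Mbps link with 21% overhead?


Effective throughput = 100 * (1 - 21/100) = 79 Mbps
File size in Mb = 222 * 8 = 1776 Mb
Time = 1776 / 79
Time = 22.481 seconds


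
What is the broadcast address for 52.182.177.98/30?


Network: 52.182.177.96/30
Host bits = 2
Set all host bits to 1:
Broadcast: 52.182.177.99


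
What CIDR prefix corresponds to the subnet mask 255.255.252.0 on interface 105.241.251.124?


Binary: 11111111.11111111.11111100.00000000
Count leading 1s
Prefix: /22


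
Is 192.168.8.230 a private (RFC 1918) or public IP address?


RFC 1918 private ranges:
  10.0.0.0/8 (10.0.0.0 - 10.255.255.255)
  172.16.0.0/12 (172.16.0.0 - 172.31.255.255)
  192.168.0.0/16 (192.168.0.0 - 192.168.255.255)
Private (in 192.168.0.0/16)


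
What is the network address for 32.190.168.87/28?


IP:   00100000.10111110.10101000.01010111
Mask: 11111111.11111111.11111111.11110000
AND operation:
Net:  00100000.10111110.10101000.01010000
Network: 32.190.168.80/28


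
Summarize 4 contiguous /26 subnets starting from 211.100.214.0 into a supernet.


Original prefix: /26
Number of subnets: 4 = 2^2
New prefix = 26 - 2 = 24
Supernet: 211.100.214.0/24


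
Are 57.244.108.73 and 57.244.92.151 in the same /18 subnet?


Mask: 255.255.192.0
57.244.108.73 AND mask = 57.244.64.0
57.244.92.151 AND mask = 57.244.64.0
Yes, same subnet (57.244.64.0)


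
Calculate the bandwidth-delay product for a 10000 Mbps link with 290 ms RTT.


BDP = bandwidth * RTT
= 10000 Mbps * 290 ms
= 10000 * 1e6 * 290 / 1000 bits
= 2900000000 bits
= 362500000 bytes
= 354003.9062 KB
BDP = 2900000000 bits (362500000 bytes)


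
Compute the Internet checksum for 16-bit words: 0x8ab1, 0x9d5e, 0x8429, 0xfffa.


Sum all words (with carry folding):
+ 0x8ab1 = 0x8ab1
+ 0x9d5e = 0x2810
+ 0x8429 = 0xac39
+ 0xfffa = 0xac34
One's complement: ~0xac34
Checksum = 0x53cb


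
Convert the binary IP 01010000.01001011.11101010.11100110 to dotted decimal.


01010000 = 80
01001011 = 75
11101010 = 234
11100110 = 230
IP: 80.75.234.230


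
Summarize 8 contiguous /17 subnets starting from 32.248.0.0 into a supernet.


Original prefix: /17
Number of subnets: 8 = 2^3
New prefix = 17 - 3 = 14
Supernet: 32.248.0.0/14


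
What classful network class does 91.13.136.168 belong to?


First octet: 91
Binary: 01011011
0xxxxxxx -> Class A (1-126)
Class A, default mask 255.0.0.0 (/8)


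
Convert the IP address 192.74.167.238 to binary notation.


192 = 11000000
74 = 01001010
167 = 10100111
238 = 11101110
Binary: 11000000.01001010.10100111.11101110


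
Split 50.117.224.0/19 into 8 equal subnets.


New prefix = 19 + 3 = 22
Each subnet has 1024 addresses
  50.117.224.0/22
  50.117.228.0/22
  50.117.232.0/22
  50.117.236.0/22
  50.117.240.0/22
  50.117.244.0/22
  50.117.248.0/22
  50.117.252.0/22
Subnets: 50.117.224.0/22, 50.117.228.0/22, 50.117.232.0/22, 50.117.236.0/22, 50.117.240.0/22, 50.117.244.0/22, 50.117.248.0/22, 50.117.252.0/22


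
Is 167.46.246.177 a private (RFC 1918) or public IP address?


RFC 1918 private ranges:
  10.0.0.0/8 (10.0.0.0 - 10.255.255.255)
  172.16.0.0/12 (172.16.0.0 - 172.31.255.255)
  192.168.0.0/16 (192.168.0.0 - 192.168.255.255)
Public (not in any RFC 1918 range)


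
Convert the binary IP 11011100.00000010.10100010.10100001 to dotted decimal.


11011100 = 220
00000010 = 2
10100010 = 162
10100001 = 161
IP: 220.2.162.161


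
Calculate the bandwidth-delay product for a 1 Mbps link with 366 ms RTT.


BDP = bandwidth * RTT
= 1 Mbps * 366 ms
= 1 * 1e6 * 366 / 1000 bits
= 366000 bits
= 45750 bytes
= 44.6777 KB
BDP = 366000 bits (45750 bytes)


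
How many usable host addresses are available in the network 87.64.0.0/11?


Host bits = 32 - 11 = 21
Total addresses = 2^21 = 2097152
Usable = total - 2 (network and broadcast)
Usable hosts: 2097150


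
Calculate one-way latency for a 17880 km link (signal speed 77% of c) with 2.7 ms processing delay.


Speed = 0.77 * 3e5 km/s = 231000 km/s
Propagation delay = 17880 / 231000 = 0.0774 s = 77.4026 ms
Processing delay = 2.7 ms
Total one-way latency = 80.1026 ms


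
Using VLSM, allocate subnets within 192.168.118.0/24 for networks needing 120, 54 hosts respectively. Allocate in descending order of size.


120 hosts -> /25 (126 usable): 192.168.118.0/25
54 hosts -> /26 (62 usable): 192.168.118.128/26
Allocation: 192.168.118.0/25 (120 hosts, 126 usable); 192.168.118.128/26 (54 hosts, 62 usable)


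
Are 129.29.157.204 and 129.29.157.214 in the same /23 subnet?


Mask: 255.255.254.0
129.29.157.204 AND mask = 129.29.156.0
129.29.157.214 AND mask = 129.29.156.0
Yes, same subnet (129.29.156.0)


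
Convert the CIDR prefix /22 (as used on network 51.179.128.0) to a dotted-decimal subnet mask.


/22 means 22 network bits, 10 host bits
Binary: 11111111111111111111110000000000
Mask: 255.255.252.0


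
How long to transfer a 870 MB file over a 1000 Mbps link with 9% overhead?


Effective throughput = 1000 * (1 - 9/100) = 910 Mbps
File size in Mb = 870 * 8 = 6960 Mb
Time = 6960 / 910
Time = 7.6484 seconds


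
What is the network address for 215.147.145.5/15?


IP:   11010111.10010011.10010001.00000101
Mask: 11111111.11111110.00000000.00000000
AND operation:
Net:  11010111.10010010.00000000.00000000
Network: 215.146.0.0/15


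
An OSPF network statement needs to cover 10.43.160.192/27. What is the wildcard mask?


Subnet mask: 255.255.255.224
Wildcard = 255.255.255.255 - subnet mask
255 - 255 = 0
255 - 255 = 0
255 - 255 = 0
255 - 224 = 31
Wildcard: 0.0.0.31


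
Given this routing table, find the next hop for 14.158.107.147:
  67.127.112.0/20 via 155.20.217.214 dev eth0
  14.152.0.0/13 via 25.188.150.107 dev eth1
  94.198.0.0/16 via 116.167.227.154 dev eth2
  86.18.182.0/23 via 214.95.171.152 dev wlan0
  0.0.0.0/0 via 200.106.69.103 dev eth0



Longest prefix match for 14.158.107.147:
  /20 67.127.112.0: no
  /13 14.152.0.0: MATCH
  /16 94.198.0.0: no
  /23 86.18.182.0: no
  /0 0.0.0.0: MATCH
Selected: next-hop 25.188.150.107 via eth1 (matched /13)


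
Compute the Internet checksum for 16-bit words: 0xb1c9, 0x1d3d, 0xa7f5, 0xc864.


Sum all words (with carry folding):
+ 0xb1c9 = 0xb1c9
+ 0x1d3d = 0xcf06
+ 0xa7f5 = 0x76fc
+ 0xc864 = 0x3f61
One's complement: ~0x3f61
Checksum = 0xc09e


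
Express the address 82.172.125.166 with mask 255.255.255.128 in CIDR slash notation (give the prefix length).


Binary: 11111111.11111111.11111111.10000000
Count leading 1s
Prefix: /25


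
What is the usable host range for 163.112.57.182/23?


Network: 163.112.56.0
Broadcast: 163.112.57.255
First usable = network + 1
Last usable = broadcast - 1
Range: 163.112.56.1 to 163.112.57.254


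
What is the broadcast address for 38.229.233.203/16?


Network: 38.229.0.0/16
Host bits = 16
Set all host bits to 1:
Broadcast: 38.229.255.255


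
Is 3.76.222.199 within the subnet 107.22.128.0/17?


Subnet network: 107.22.128.0
Test IP AND mask: 3.76.128.0
No, 3.76.222.199 is not in 107.22.128.0/17


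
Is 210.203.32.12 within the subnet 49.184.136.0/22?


Subnet network: 49.184.136.0
Test IP AND mask: 210.203.32.0
No, 210.203.32.12 is not in 49.184.136.0/22


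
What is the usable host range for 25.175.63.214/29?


Network: 25.175.63.208
Broadcast: 25.175.63.215
First usable = network + 1
Last usable = broadcast - 1
Range: 25.175.63.209 to 25.175.63.214


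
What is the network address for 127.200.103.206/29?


IP:   01111111.11001000.01100111.11001110
Mask: 11111111.11111111.11111111.11111000
AND operation:
Net:  01111111.11001000.01100111.11001000
Network: 127.200.103.200/29


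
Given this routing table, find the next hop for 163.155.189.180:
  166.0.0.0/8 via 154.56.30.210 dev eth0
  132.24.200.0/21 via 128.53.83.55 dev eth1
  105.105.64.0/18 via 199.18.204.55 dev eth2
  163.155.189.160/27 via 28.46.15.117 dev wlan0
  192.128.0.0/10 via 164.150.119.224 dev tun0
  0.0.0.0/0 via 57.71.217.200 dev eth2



Longest prefix match for 163.155.189.180:
  /8 166.0.0.0: no
  /21 132.24.200.0: no
  /18 105.105.64.0: no
  /27 163.155.189.160: MATCH
  /10 192.128.0.0: no
  /0 0.0.0.0: MATCH
Selected: next-hop 28.46.15.117 via wlan0 (matched /27)


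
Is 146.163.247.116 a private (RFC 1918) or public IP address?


RFC 1918 private ranges:
  10.0.0.0/8 (10.0.0.0 - 10.255.255.255)
  172.16.0.0/12 (172.16.0.0 - 172.31.255.255)
  192.168.0.0/16 (192.168.0.0 - 192.168.255.255)
Public (not in any RFC 1918 range)


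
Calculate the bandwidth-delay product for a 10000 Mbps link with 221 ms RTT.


BDP = bandwidth * RTT
= 10000 Mbps * 221 ms
= 10000 * 1e6 * 221 / 1000 bits
= 2210000000 bits
= 276250000 bytes
= 269775.3906 KB
BDP = 2210000000 bits (276250000 bytes)


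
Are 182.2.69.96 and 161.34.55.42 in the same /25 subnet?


Mask: 255.255.255.128
182.2.69.96 AND mask = 182.2.69.0
161.34.55.42 AND mask = 161.34.55.0
No, different subnets (182.2.69.0 vs 161.34.55.0)


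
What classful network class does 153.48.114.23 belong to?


First octet: 153
Binary: 10011001
10xxxxxx -> Class B (128-191)
Class B, default mask 255.255.0.0 (/16)


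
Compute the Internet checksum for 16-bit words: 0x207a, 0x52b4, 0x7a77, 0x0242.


Sum all words (with carry folding):
+ 0x207a = 0x207a
+ 0x52b4 = 0x732e
+ 0x7a77 = 0xeda5
+ 0x0242 = 0xefe7
One's complement: ~0xefe7
Checksum = 0x1018


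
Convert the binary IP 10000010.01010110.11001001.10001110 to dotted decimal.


10000010 = 130
01010110 = 86
11001001 = 201
10001110 = 142
IP: 130.86.201.142


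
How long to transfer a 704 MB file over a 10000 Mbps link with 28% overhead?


Effective throughput = 10000 * (1 - 28/100) = 7200 Mbps
File size in Mb = 704 * 8 = 5632 Mb
Time = 5632 / 7200
Time = 0.7822 seconds


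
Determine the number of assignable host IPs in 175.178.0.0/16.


Host bits = 32 - 16 = 16
Total addresses = 2^16 = 65536
Usable = total - 2 (network and broadcast)
Usable hosts: 65534


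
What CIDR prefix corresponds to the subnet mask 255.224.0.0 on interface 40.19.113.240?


Binary: 11111111.11100000.00000000.00000000
Count leading 1s
Prefix: /11


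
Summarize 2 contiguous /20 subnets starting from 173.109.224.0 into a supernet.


Original prefix: /20
Number of subnets: 2 = 2^1
New prefix = 20 - 1 = 19
Supernet: 173.109.224.0/19


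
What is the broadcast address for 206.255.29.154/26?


Network: 206.255.29.128/26
Host bits = 6
Set all host bits to 1:
Broadcast: 206.255.29.191


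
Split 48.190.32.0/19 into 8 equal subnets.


New prefix = 19 + 3 = 22
Each subnet has 1024 addresses
  48.190.32.0/22
  48.190.36.0/22
  48.190.40.0/22
  48.190.44.0/22
  48.190.48.0/22
  48.190.52.0/22
  48.190.56.0/22
  48.190.60.0/22
Subnets: 48.190.32.0/22, 48.190.36.0/22, 48.190.40.0/22, 48.190.44.0/22, 48.190.48.0/22, 48.190.52.0/22, 48.190.56.0/22, 48.190.60.0/22


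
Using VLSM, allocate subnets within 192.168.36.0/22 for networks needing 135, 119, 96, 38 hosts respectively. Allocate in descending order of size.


135 hosts -> /24 (254 usable): 192.168.36.0/24
119 hosts -> /25 (126 usable): 192.168.37.0/25
96 hosts -> /25 (126 usable): 192.168.37.128/25
38 hosts -> /26 (62 usable): 192.168.38.0/26
Allocation: 192.168.36.0/24 (135 hosts, 254 usable); 192.168.37.0/25 (119 hosts, 126 usable); 192.168.37.128/25 (96 hosts, 126 usable); 192.168.38.0/26 (38 hosts, 62 usable)


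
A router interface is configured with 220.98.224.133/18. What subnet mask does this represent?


/18 means 18 network bits, 14 host bits
Binary: 11111111111111111100000000000000
Mask: 255.255.192.0


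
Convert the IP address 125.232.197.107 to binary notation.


125 = 01111101
232 = 11101000
197 = 11000101
107 = 01101011
Binary: 01111101.11101000.11000101.01101011


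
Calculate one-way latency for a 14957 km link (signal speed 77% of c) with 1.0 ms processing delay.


Speed = 0.77 * 3e5 km/s = 231000 km/s
Propagation delay = 14957 / 231000 = 0.0647 s = 64.7489 ms
Processing delay = 1.0 ms
Total one-way latency = 65.7489 ms


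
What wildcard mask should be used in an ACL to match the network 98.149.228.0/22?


Subnet mask: 255.255.252.0
Wildcard = 255.255.255.255 - subnet mask
255 - 255 = 0
255 - 255 = 0
255 - 252 = 3
255 - 0 = 255
Wildcard: 0.0.3.255


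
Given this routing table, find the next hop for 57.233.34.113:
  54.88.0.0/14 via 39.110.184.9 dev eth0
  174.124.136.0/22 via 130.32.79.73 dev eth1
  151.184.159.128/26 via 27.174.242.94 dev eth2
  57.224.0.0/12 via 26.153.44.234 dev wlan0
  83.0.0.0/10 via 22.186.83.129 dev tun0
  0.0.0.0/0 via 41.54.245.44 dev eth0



Longest prefix match for 57.233.34.113:
  /14 54.88.0.0: no
  /22 174.124.136.0: no
  /26 151.184.159.128: no
  /12 57.224.0.0: MATCH
  /10 83.0.0.0: no
  /0 0.0.0.0: MATCH
Selected: next-hop 26.153.44.234 via wlan0 (matched /12)


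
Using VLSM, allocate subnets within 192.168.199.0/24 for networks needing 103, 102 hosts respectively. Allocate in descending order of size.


103 hosts -> /25 (126 usable): 192.168.199.0/25
102 hosts -> /25 (126 usable): 192.168.199.128/25
Allocation: 192.168.199.0/25 (103 hosts, 126 usable); 192.168.199.128/25 (102 hosts, 126 usable)


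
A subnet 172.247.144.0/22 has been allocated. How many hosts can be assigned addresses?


Host bits = 32 - 22 = 10
Total addresses = 2^10 = 1024
Usable = total - 2 (network and broadcast)
Usable hosts: 1022


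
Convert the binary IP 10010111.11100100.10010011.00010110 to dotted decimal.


10010111 = 151
11100100 = 228
10010011 = 147
00010110 = 22
IP: 151.228.147.22


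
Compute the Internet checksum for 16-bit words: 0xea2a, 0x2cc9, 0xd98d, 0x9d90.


Sum all words (with carry folding):
+ 0xea2a = 0xea2a
+ 0x2cc9 = 0x16f4
+ 0xd98d = 0xf081
+ 0x9d90 = 0x8e12
One's complement: ~0x8e12
Checksum = 0x71ed


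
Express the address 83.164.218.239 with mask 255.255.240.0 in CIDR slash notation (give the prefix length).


Binary: 11111111.11111111.11110000.00000000
Count leading 1s
Prefix: /20


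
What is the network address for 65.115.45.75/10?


IP:   01000001.01110011.00101101.01001011
Mask: 11111111.11000000.00000000.00000000
AND operation:
Net:  01000001.01000000.00000000.00000000
Network: 65.64.0.0/10


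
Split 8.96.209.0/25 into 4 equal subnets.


New prefix = 25 + 2 = 27
Each subnet has 32 addresses
  8.96.209.0/27
  8.96.209.32/27
  8.96.209.64/27
  8.96.209.96/27
Subnets: 8.96.209.0/27, 8.96.209.32/27, 8.96.209.64/27, 8.96.209.96/27


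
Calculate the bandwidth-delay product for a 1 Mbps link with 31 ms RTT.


BDP = bandwidth * RTT
= 1 Mbps * 31 ms
= 1 * 1e6 * 31 / 1000 bits
= 31000 bits
= 3875 bytes
= 3.7842 KB
BDP = 31000 bits (3875 bytes)


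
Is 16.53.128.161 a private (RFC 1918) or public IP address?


RFC 1918 private ranges:
  10.0.0.0/8 (10.0.0.0 - 10.255.255.255)
  172.16.0.0/12 (172.16.0.0 - 172.31.255.255)
  192.168.0.0/16 (192.168.0.0 - 192.168.255.255)
Public (not in any RFC 1918 range)


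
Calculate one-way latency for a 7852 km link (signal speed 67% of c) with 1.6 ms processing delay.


Speed = 0.67 * 3e5 km/s = 201000 km/s
Propagation delay = 7852 / 201000 = 0.0391 s = 39.0647 ms
Processing delay = 1.6 ms
Total one-way latency = 40.6647 ms


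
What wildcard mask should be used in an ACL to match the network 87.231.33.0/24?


Subnet mask: 255.255.255.0
Wildcard = 255.255.255.255 - subnet mask
255 - 255 = 0
255 - 255 = 0
255 - 255 = 0
255 - 0 = 255
Wildcard: 0.0.0.255


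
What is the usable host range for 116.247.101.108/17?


Network: 116.247.0.0
Broadcast: 116.247.127.255
First usable = network + 1
Last usable = broadcast - 1
Range: 116.247.0.1 to 116.247.127.254


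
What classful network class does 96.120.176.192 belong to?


First octet: 96
Binary: 01100000
0xxxxxxx -> Class A (1-126)
Class A, default mask 255.0.0.0 (/8)


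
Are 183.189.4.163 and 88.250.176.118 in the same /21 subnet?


Mask: 255.255.248.0
183.189.4.163 AND mask = 183.189.0.0
88.250.176.118 AND mask = 88.250.176.0
No, different subnets (183.189.0.0 vs 88.250.176.0)


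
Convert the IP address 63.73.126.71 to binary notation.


63 = 00111111
73 = 01001001
126 = 01111110
71 = 01000111
Binary: 00111111.01001001.01111110.01000111


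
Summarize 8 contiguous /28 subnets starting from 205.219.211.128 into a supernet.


Original prefix: /28
Number of subnets: 8 = 2^3
New prefix = 28 - 3 = 25
Supernet: 205.219.211.128/25


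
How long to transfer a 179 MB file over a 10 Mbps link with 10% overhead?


Effective throughput = 10 * (1 - 10/100) = 9 Mbps
File size in Mb = 179 * 8 = 1432 Mb
Time = 1432 / 9
Time = 159.1111 seconds


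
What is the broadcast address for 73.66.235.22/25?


Network: 73.66.235.0/25
Host bits = 7
Set all host bits to 1:
Broadcast: 73.66.235.127


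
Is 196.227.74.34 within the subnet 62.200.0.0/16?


Subnet network: 62.200.0.0
Test IP AND mask: 196.227.0.0
No, 196.227.74.34 is not in 62.200.0.0/16


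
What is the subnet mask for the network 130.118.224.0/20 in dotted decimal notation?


/20 means 20 network bits, 12 host bits
Binary: 11111111111111111111000000000000
Mask: 255.255.240.0


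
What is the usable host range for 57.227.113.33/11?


Network: 57.224.0.0
Broadcast: 57.255.255.255
First usable = network + 1
Last usable = broadcast - 1
Range: 57.224.0.1 to 57.255.255.254


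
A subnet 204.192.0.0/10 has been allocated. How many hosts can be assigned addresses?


Host bits = 32 - 10 = 22
Total addresses = 2^22 = 4194304
Usable = total - 2 (network and broadcast)
Usable hosts: 4194302


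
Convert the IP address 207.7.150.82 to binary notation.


207 = 11001111
7 = 00000111
150 = 10010110
82 = 01010010
Binary: 11001111.00000111.10010110.01010010


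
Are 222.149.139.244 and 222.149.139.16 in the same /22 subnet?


Mask: 255.255.252.0
222.149.139.244 AND mask = 222.149.136.0
222.149.139.16 AND mask = 222.149.136.0
Yes, same subnet (222.149.136.0)


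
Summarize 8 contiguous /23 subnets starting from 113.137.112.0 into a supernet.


Original prefix: /23
Number of subnets: 8 = 2^3
New prefix = 23 - 3 = 20
Supernet: 113.137.112.0/20


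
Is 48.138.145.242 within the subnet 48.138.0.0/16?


Subnet network: 48.138.0.0
Test IP AND mask: 48.138.0.0
Yes, 48.138.145.242 is in 48.138.0.0/16


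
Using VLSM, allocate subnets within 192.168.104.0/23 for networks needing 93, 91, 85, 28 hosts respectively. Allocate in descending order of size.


93 hosts -> /25 (126 usable): 192.168.104.0/25
91 hosts -> /25 (126 usable): 192.168.104.128/25
85 hosts -> /25 (126 usable): 192.168.105.0/25
28 hosts -> /27 (30 usable): 192.168.105.128/27
Allocation: 192.168.104.0/25 (93 hosts, 126 usable); 192.168.104.128/25 (91 hosts, 126 usable); 192.168.105.0/25 (85 hosts, 126 usable); 192.168.105.128/27 (28 hosts, 30 usable)


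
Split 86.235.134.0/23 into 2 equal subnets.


New prefix = 23 + 1 = 24
Each subnet has 256 addresses
  86.235.134.0/24
  86.235.135.0/24
Subnets: 86.235.134.0/24, 86.235.135.0/24


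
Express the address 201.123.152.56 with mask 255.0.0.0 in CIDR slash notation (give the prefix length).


Binary: 11111111.00000000.00000000.00000000
Count leading 1s
Prefix: /8


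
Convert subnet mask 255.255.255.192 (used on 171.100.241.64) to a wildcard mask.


Subnet mask: 255.255.255.192
Wildcard = 255.255.255.255 - subnet mask
255 - 255 = 0
255 - 255 = 0
255 - 255 = 0
255 - 192 = 63
Wildcard: 0.0.0.63


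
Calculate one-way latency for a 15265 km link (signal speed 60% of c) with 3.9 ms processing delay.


Speed = 0.6 * 3e5 km/s = 180000 km/s
Propagation delay = 15265 / 180000 = 0.0848 s = 84.8056 ms
Processing delay = 3.9 ms
Total one-way latency = 88.7056 ms


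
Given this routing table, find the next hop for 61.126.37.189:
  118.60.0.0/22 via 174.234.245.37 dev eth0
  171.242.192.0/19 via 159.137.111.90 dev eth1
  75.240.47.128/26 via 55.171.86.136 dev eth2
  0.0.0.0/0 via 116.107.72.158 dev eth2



Longest prefix match for 61.126.37.189:
  /22 118.60.0.0: no
  /19 171.242.192.0: no
  /26 75.240.47.128: no
  /0 0.0.0.0: MATCH
Selected: next-hop 116.107.72.158 via eth2 (matched /0)


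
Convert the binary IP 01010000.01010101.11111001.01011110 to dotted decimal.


01010000 = 80
01010101 = 85
11111001 = 249
01011110 = 94
IP: 80.85.249.94


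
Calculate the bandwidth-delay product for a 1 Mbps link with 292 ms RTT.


BDP = bandwidth * RTT
= 1 Mbps * 292 ms
= 1 * 1e6 * 292 / 1000 bits
= 292000 bits
= 36500 bytes
= 35.6445 KB
BDP = 292000 bits (36500 bytes)


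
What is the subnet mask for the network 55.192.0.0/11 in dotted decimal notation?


/11 means 11 network bits, 21 host bits
Binary: 11111111111000000000000000000000
Mask: 255.224.0.0


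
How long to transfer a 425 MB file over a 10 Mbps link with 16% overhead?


Effective throughput = 10 * (1 - 16/100) = 8.4 Mbps
File size in Mb = 425 * 8 = 3400 Mb
Time = 3400 / 8.4
Time = 404.7619 seconds


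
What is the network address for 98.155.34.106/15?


IP:   01100010.10011011.00100010.01101010
Mask: 11111111.11111110.00000000.00000000
AND operation:
Net:  01100010.10011010.00000000.00000000
Network: 98.154.0.0/15


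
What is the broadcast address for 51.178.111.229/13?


Network: 51.176.0.0/13
Host bits = 19
Set all host bits to 1:
Broadcast: 51.183.255.255


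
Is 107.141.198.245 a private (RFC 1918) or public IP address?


RFC 1918 private ranges:
  10.0.0.0/8 (10.0.0.0 - 10.255.255.255)
  172.16.0.0/12 (172.16.0.0 - 172.31.255.255)
  192.168.0.0/16 (192.168.0.0 - 192.168.255.255)
Public (not in any RFC 1918 range)


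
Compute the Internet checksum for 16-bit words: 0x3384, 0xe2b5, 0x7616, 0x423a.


Sum all words (with carry folding):
+ 0x3384 = 0x3384
+ 0xe2b5 = 0x163a
+ 0x7616 = 0x8c50
+ 0x423a = 0xce8a
One's complement: ~0xce8a
Checksum = 0x3175


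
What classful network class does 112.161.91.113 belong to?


First octet: 112
Binary: 01110000
0xxxxxxx -> Class A (1-126)
Class A, default mask 255.0.0.0 (/8)


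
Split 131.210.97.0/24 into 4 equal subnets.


New prefix = 24 + 2 = 26
Each subnet has 64 addresses
  131.210.97.0/26
  131.210.97.64/26
  131.210.97.128/26
  131.210.97.192/26
Subnets: 131.210.97.0/26, 131.210.97.64/26, 131.210.97.128/26, 131.210.97.192/26


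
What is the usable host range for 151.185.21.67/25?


Network: 151.185.21.0
Broadcast: 151.185.21.127
First usable = network + 1
Last usable = broadcast - 1
Range: 151.185.21.1 to 151.185.21.126


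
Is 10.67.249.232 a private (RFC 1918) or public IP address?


RFC 1918 private ranges:
  10.0.0.0/8 (10.0.0.0 - 10.255.255.255)
  172.16.0.0/12 (172.16.0.0 - 172.31.255.255)
  192.168.0.0/16 (192.168.0.0 - 192.168.255.255)
Private (in 10.0.0.0/8)


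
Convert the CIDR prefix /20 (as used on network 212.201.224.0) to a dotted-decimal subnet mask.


/20 means 20 network bits, 12 host bits
Binary: 11111111111111111111000000000000
Mask: 255.255.240.0


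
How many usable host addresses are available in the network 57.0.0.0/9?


Host bits = 32 - 9 = 23
Total addresses = 2^23 = 8388608
Usable = total - 2 (network and broadcast)
Usable hosts: 8388606


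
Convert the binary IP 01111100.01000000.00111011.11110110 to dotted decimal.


01111100 = 124
01000000 = 64
00111011 = 59
11110110 = 246
IP: 124.64.59.246


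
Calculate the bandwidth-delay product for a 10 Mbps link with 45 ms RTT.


BDP = bandwidth * RTT
= 10 Mbps * 45 ms
= 10 * 1e6 * 45 / 1000 bits
= 450000 bits
= 56250 bytes
= 54.9316 KB
BDP = 450000 bits (56250 bytes)


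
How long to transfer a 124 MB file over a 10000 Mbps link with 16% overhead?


Effective throughput = 10000 * (1 - 16/100) = 8400 Mbps
File size in Mb = 124 * 8 = 992 Mb
Time = 992 / 8400
Time = 0.1181 seconds


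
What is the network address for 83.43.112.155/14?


IP:   01010011.00101011.01110000.10011011
Mask: 11111111.11111100.00000000.00000000
AND operation:
Net:  01010011.00101000.00000000.00000000
Network: 83.40.0.0/14


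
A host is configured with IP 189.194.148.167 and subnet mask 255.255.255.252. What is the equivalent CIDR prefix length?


Binary: 11111111.11111111.11111111.11111100
Count leading 1s
Prefix: /30


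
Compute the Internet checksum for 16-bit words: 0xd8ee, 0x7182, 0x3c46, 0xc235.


Sum all words (with carry folding):
+ 0xd8ee = 0xd8ee
+ 0x7182 = 0x4a71
+ 0x3c46 = 0x86b7
+ 0xc235 = 0x48ed
One's complement: ~0x48ed
Checksum = 0xb712


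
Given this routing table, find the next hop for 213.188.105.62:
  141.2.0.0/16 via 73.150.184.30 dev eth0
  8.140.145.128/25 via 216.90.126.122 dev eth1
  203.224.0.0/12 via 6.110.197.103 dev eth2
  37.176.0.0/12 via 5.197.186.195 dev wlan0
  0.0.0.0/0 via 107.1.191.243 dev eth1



Longest prefix match for 213.188.105.62:
  /16 141.2.0.0: no
  /25 8.140.145.128: no
  /12 203.224.0.0: no
  /12 37.176.0.0: no
  /0 0.0.0.0: MATCH
Selected: next-hop 107.1.191.243 via eth1 (matched /0)


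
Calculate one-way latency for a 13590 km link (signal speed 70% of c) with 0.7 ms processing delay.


Speed = 0.7 * 3e5 km/s = 210000 km/s
Propagation delay = 13590 / 210000 = 0.0647 s = 64.7143 ms
Processing delay = 0.7 ms
Total one-way latency = 65.4143 ms


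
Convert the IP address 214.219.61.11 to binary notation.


214 = 11010110
219 = 11011011
61 = 00111101
11 = 00001011
Binary: 11010110.11011011.00111101.00001011


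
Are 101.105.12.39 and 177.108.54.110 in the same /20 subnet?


Mask: 255.255.240.0
101.105.12.39 AND mask = 101.105.0.0
177.108.54.110 AND mask = 177.108.48.0
No, different subnets (101.105.0.0 vs 177.108.48.0)


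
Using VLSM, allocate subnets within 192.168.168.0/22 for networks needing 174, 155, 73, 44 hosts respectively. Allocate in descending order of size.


174 hosts -> /24 (254 usable): 192.168.168.0/24
155 hosts -> /24 (254 usable): 192.168.169.0/24
73 hosts -> /25 (126 usable): 192.168.170.0/25
44 hosts -> /26 (62 usable): 192.168.170.128/26
Allocation: 192.168.168.0/24 (174 hosts, 254 usable); 192.168.169.0/24 (155 hosts, 254 usable); 192.168.170.0/25 (73 hosts, 126 usable); 192.168.170.128/26 (44 hosts, 62 usable)


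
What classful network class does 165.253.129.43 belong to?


First octet: 165
Binary: 10100101
10xxxxxx -> Class B (128-191)
Class B, default mask 255.255.0.0 (/16)


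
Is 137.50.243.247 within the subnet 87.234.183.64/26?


Subnet network: 87.234.183.64
Test IP AND mask: 137.50.243.192
No, 137.50.243.247 is not in 87.234.183.64/26


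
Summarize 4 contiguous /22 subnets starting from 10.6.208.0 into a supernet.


Original prefix: /22
Number of subnets: 4 = 2^2
New prefix = 22 - 2 = 20
Supernet: 10.6.208.0/20


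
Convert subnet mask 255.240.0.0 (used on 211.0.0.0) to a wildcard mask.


Subnet mask: 255.240.0.0
Wildcard = 255.255.255.255 - subnet mask
255 - 255 = 0
255 - 240 = 15
255 - 0 = 255
255 - 0 = 255
Wildcard: 0.15.255.255


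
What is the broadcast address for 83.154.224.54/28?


Network: 83.154.224.48/28
Host bits = 4
Set all host bits to 1:
Broadcast: 83.154.224.63


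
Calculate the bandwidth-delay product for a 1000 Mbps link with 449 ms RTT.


BDP = bandwidth * RTT
= 1000 Mbps * 449 ms
= 1000 * 1e6 * 449 / 1000 bits
= 449000000 bits
= 56125000 bytes
= 54809.5703 KB
BDP = 449000000 bits (56125000 bytes)


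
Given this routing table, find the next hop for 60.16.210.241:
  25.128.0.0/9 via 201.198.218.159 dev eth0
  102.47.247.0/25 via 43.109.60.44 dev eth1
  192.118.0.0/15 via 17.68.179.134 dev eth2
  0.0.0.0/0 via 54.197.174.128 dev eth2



Longest prefix match for 60.16.210.241:
  /9 25.128.0.0: no
  /25 102.47.247.0: no
  /15 192.118.0.0: no
  /0 0.0.0.0: MATCH
Selected: next-hop 54.197.174.128 via eth2 (matched /0)


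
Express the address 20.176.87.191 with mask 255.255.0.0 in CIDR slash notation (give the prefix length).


Binary: 11111111.11111111.00000000.00000000
Count leading 1s
Prefix: /16
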